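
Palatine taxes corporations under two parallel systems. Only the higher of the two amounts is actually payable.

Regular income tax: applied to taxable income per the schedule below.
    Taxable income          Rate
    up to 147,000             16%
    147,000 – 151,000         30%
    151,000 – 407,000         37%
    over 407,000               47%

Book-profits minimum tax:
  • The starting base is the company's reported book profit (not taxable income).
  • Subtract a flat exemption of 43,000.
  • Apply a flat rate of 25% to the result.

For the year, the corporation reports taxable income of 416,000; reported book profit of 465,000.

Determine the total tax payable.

Regular income tax:
  147,000 × 16% = 23,520
  4,000 × 30% = 1,200
  256,000 × 37% = 94,720
  9,000 × 47% = 4,230
  → 123,670

Book-profits minimum tax:
  Base (reported book profit): 465,000
  Less exemption 43,000 → base 422,000
  422,000 × 25% = 105,500

123,670 > 105,500, so the regular income tax governs.

123,670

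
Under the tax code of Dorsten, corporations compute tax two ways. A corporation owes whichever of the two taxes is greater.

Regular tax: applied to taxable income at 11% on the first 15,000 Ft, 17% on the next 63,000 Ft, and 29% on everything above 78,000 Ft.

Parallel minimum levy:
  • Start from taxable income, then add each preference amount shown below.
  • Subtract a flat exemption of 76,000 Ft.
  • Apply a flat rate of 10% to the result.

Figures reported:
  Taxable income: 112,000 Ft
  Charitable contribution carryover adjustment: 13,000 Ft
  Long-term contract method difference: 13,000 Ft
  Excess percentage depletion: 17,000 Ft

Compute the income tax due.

Parallel minimum levy:
  Adjusted income: 112,000 Ft + 13,000 Ft + 13,000 Ft + 17,000 Ft = 155,000 Ft
  Less exemption 76,000 Ft → base 79,000 Ft
  79,000 Ft × 10% = 7,900 Ft

Regular tax:
  15,000 Ft × 11% = 1,650 Ft
  63,000 Ft × 17% = 10,710 Ft
  34,000 Ft × 29% = 9,860 Ft
  → 22,220 Ft

22,220 Ft > 7,900 Ft, so the regular tax governs.

22,220 Ft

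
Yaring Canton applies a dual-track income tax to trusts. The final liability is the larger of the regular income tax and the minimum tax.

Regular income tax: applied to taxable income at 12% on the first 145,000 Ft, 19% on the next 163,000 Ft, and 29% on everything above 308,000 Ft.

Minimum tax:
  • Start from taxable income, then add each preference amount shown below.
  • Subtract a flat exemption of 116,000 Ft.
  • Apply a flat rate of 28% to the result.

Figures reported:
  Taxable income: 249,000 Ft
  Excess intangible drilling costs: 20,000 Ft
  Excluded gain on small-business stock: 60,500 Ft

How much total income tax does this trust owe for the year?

59,780 Ft

Regular income tax:
  145,000 Ft × 12% = 17,400 Ft
  104,000 Ft × 19% = 19,760 Ft
  → 37,160 Ft

Minimum tax:
  Adjusted income: 249,000 Ft + 20,000 Ft + 60,500 Ft = 329,500 Ft
  Less exemption 116,000 Ft → base 213,500 Ft
  213,500 Ft × 28% = 59,780 Ft

59,780 Ft > 37,160 Ft, so the minimum tax is the binding amount.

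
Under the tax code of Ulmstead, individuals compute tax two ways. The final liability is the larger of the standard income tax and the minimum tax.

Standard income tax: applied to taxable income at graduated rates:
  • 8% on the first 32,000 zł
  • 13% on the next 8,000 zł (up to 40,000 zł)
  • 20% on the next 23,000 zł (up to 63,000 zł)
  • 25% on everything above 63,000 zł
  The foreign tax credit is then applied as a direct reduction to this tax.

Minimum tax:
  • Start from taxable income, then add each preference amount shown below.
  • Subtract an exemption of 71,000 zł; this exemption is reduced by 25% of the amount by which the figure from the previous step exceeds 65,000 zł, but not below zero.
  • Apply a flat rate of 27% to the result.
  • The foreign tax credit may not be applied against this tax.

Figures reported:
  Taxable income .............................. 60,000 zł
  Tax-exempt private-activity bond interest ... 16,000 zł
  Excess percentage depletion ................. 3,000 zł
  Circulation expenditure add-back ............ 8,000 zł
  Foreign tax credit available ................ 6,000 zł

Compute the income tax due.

Standard income tax:
  32,000 zł × 8% = 2,560 zł
  8,000 zł × 13% = 1,040 zł
  20,000 zł × 20% = 4,000 zł
  → 7,600 zł
  Less foreign tax credit 6,000 zł → 1,600 zł

Minimum tax:
  Adjusted income: 60,000 zł + 16,000 zł + 3,000 zł + 8,000 zł = 87,000 zł
  Exemption: 71,000 zł − 25% × (87,000 zł − 65,000 zł) = 71,000 zł − 5,500 zł = 65,500 zł
  Base: 87,000 zł − 65,500 zł = 21,500 zł
  21,500 zł × 27% = 5,805 zł

5,805 zł > 1,600 zł, so the minimum tax is the binding amount.

5,805 zł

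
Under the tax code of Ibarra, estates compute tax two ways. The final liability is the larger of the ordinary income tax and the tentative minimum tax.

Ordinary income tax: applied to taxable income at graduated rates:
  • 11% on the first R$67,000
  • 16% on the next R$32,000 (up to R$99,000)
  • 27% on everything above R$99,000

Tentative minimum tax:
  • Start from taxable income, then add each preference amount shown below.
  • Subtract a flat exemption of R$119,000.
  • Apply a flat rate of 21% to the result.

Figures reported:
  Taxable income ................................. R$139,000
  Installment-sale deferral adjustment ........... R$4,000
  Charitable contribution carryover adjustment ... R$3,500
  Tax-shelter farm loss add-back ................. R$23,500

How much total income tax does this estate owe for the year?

Tentative minimum tax:
  Adjusted income: R$139,000 + R$4,000 + R$3,500 + R$23,500 = R$170,000
  Less exemption R$119,000 → base R$51,000
  R$51,000 × 21% = R$10,710

Ordinary income tax:
  R$67,000 × 11% = R$7,370
  R$32,000 × 16% = R$5,120
  R$40,000 × 27% = R$10,800
  → R$23,290

R$23,290 > R$10,710, so the ordinary income tax governs.

R$23,290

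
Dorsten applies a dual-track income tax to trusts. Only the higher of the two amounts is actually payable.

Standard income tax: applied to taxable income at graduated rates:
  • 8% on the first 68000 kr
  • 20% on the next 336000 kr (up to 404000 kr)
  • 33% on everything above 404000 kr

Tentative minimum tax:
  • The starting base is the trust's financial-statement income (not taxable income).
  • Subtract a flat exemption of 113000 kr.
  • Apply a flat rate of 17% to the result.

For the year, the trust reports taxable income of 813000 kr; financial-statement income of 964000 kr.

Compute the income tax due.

Tentative minimum tax:
  Base (financial-statement income): 964000 kr
  Less exemption 113000 kr → base 851000 kr
  851000 kr × 17% = 144670 kr

Standard income tax:
  68000 kr × 8% = 5440 kr
  336000 kr × 20% = 67200 kr
  409000 kr × 33% = 134970 kr
  → 207610 kr

207610 kr > 144670 kr, so the standard income tax governs.

207610 kr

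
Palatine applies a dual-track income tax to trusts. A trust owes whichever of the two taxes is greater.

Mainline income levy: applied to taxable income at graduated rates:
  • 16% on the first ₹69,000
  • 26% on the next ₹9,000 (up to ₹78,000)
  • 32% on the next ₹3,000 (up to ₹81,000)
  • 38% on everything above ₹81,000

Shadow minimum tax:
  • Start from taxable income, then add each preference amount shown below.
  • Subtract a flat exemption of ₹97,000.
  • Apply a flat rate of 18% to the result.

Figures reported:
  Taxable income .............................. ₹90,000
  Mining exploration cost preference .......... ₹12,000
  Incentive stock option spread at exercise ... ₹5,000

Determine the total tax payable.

Mainline income levy:
  ₹69,000 × 16% = ₹11,040
  ₹9,000 × 26% = ₹2,340
  ₹3,000 × 32% = ₹960
  ₹9,000 × 38% = ₹3,420
  → ₹17,760

Shadow minimum tax:
  Adjusted income: ₹90,000 + ₹12,000 + ₹5,000 = ₹107,000
  Less exemption ₹97,000 → base ₹10,000
  ₹10,000 × 18% = ₹1,800

₹17,760 > ₹1,800, so the mainline income levy governs.

₹17,760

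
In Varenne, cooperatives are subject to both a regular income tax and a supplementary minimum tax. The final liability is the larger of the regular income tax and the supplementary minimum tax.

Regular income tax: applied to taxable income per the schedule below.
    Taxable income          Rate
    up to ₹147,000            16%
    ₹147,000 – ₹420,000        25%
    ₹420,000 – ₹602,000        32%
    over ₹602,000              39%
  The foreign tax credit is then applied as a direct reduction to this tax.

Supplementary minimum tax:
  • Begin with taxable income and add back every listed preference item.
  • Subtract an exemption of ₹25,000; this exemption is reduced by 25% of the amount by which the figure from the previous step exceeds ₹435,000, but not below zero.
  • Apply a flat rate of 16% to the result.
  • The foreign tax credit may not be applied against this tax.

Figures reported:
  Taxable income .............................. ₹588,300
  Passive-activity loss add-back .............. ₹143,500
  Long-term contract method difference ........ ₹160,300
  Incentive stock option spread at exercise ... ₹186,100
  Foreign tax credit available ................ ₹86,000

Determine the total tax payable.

₹172,512

Regular income tax:
  ₹147,000 × 16% = ₹23,520
  ₹273,000 × 25% = ₹68,250
  ₹168,300 × 32% = ₹53,856
  → ₹145,626
  Less foreign tax credit ₹86,000 → ₹59,626

Supplementary minimum tax:
  Adjusted income: ₹588,300 + ₹143,500 + ₹160,300 + ₹186,100 = ₹1,078,200
  Exemption: 25% × (₹1,078,200 − ₹435,000) = ₹160,800 ≥ ₹25,000, so the exemption is fully phased out
  Base: ₹1,078,200 − ₹0 = ₹1,078,200
  ₹1,078,200 × 16% = ₹172,512

₹172,512 > ₹59,626, so the supplementary minimum tax is the binding amount.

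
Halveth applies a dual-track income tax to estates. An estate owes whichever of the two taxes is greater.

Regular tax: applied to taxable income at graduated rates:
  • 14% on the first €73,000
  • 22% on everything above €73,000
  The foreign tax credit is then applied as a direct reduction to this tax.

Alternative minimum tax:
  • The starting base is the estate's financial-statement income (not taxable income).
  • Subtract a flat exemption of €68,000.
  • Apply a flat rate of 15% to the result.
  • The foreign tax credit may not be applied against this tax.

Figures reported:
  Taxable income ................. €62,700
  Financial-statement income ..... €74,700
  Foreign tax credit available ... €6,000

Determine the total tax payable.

Regular tax:
  €62,700 × 14% = €8,778
  Less foreign tax credit €6,000 → €2,778

Alternative minimum tax:
  Base (financial-statement income): €74,700
  Less exemption €68,000 → base €6,700
  €6,700 × 15% = €1,005

€2,778 > €1,005, so the regular tax governs.

€2,778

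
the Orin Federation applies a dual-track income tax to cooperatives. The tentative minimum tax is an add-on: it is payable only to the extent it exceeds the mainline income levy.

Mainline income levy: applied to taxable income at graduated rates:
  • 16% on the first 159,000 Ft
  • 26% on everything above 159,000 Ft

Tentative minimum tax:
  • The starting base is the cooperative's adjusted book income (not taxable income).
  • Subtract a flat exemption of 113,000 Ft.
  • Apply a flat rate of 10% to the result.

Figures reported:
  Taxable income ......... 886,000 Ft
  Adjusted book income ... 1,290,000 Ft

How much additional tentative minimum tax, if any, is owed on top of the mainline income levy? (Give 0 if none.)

0 Ft

Tentative minimum tax:
  Base (adjusted book income): 1,290,000 Ft
  Less exemption 113,000 Ft → base 1,177,000 Ft
  1,177,000 Ft × 10% = 117,700 Ft

Mainline income levy:
  159,000 Ft × 16% = 25,440 Ft
  727,000 Ft × 26% = 189,020 Ft
  → 214,460 Ft

117,700 Ft ≤ 214,460 Ft, so no add-on is due.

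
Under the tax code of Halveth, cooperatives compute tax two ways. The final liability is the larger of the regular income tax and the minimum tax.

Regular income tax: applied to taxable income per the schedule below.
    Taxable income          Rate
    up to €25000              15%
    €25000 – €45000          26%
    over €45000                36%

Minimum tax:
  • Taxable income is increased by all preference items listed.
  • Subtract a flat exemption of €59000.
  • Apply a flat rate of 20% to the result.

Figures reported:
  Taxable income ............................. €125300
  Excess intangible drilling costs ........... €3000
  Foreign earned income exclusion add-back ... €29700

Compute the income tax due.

€37858

Regular income tax:
  €25000 × 15% = €3750
  €20000 × 26% = €5200
  €80300 × 36% = €28908
  → €37858

Minimum tax:
  Adjusted income: €125300 + €3000 + €29700 = €158000
  Less exemption €59000 → base €99000
  €99000 × 20% = €19800

€37858 > €19800, so the regular income tax governs.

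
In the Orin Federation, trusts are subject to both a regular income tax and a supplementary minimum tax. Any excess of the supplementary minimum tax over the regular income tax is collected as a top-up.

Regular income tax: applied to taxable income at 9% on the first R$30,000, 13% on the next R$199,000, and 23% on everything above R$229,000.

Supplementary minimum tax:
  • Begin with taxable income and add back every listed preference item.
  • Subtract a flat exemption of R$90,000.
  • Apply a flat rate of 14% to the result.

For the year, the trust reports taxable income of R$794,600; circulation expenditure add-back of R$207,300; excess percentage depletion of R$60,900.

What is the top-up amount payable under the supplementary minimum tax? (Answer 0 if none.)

Supplementary minimum tax:
  Adjusted income: R$794,600 + R$207,300 + R$60,900 = R$1,062,800
  Less exemption R$90,000 → base R$972,800
  R$972,800 × 14% = R$136,192

Regular income tax:
  R$30,000 × 9% = R$2,700
  R$199,000 × 13% = R$25,870
  R$565,600 × 23% = R$130,088
  → R$158,658

R$136,192 ≤ R$158,658, so no add-on is due.

R$0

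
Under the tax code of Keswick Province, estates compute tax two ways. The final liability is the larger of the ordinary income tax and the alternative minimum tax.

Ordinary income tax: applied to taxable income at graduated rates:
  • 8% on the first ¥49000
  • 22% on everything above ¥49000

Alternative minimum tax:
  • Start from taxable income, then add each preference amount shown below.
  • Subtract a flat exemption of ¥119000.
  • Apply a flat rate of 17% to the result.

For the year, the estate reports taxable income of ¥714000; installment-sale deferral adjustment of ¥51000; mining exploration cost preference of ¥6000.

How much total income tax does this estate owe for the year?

Ordinary income tax:
  ¥49000 × 8% = ¥3920
  ¥665000 × 22% = ¥146300
  → ¥150220

Alternative minimum tax:
  Adjusted income: ¥714000 + ¥51000 + ¥6000 = ¥771000
  Less exemption ¥119000 → base ¥652000
  ¥652000 × 17% = ¥110840

¥150220 > ¥110840, so the ordinary income tax governs.

¥150220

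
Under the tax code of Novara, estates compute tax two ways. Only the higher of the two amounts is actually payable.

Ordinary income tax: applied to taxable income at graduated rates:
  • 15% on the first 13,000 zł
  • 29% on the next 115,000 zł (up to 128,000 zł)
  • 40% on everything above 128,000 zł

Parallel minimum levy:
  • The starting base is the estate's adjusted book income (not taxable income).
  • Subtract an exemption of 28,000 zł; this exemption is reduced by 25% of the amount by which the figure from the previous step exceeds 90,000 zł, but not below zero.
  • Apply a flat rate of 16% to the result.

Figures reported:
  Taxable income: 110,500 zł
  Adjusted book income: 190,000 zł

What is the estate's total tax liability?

Ordinary income tax:
  13,000 zł × 15% = 1,950 zł
  97,500 zł × 29% = 28,275 zł
  → 30,225 zł

Parallel minimum levy:
  Base (adjusted book income): 190,000 zł
  Exemption: 28,000 zł − 25% × (190,000 zł − 90,000 zł) = 28,000 zł − 25,000 zł = 3,000 zł
  Base: 190,000 zł − 3,000 zł = 187,000 zł
  187,000 zł × 16% = 29,920 zł

30,225 zł > 29,920 zł, so the ordinary income tax governs.

30,225 zł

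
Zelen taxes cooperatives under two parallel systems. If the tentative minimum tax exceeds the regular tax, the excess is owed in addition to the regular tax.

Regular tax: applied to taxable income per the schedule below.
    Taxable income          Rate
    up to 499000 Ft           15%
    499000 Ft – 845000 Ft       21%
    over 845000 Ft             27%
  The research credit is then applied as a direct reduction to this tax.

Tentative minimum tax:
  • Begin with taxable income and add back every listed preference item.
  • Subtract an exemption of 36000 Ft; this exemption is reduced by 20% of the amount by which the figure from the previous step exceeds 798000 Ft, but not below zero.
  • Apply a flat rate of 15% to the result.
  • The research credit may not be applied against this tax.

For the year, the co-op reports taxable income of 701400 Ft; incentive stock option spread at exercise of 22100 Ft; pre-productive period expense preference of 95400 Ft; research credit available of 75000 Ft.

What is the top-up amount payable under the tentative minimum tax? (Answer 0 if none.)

Tentative minimum tax:
  Adjusted income: 701400 Ft + 22100 Ft + 95400 Ft = 818900 Ft
  Exemption: 36000 Ft − 20% × (818900 Ft − 798000 Ft) = 36000 Ft − 4180 Ft = 31820 Ft
  Base: 818900 Ft − 31820 Ft = 787080 Ft
  787080 Ft × 15% = 118062 Ft

Regular tax:
  499000 Ft × 15% = 74850 Ft
  202400 Ft × 21% = 42504 Ft
  → 117354 Ft
  Less research credit 75000 Ft → 42354 Ft

Excess of tentative minimum tax over regular tax: 118062 Ft − 42354 Ft = 75708 Ft.

75708 Ft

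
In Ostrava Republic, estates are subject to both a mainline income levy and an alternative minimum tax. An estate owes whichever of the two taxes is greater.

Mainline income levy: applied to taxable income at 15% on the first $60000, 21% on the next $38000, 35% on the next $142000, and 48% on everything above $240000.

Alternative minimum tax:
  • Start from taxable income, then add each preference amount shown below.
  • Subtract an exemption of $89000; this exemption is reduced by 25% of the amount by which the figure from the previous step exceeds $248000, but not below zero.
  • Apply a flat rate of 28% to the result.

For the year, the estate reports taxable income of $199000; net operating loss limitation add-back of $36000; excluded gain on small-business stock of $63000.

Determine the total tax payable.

Mainline income levy:
  $60000 × 15% = $9000
  $38000 × 21% = $7980
  $101000 × 35% = $35350
  → $52330

Alternative minimum tax:
  Adjusted income: $199000 + $36000 + $63000 = $298000
  Exemption: $89000 − 25% × ($298000 − $248000) = $89000 − $12500 = $76500
  Base: $298000 − $76500 = $221500
  $221500 × 28% = $62020

$62020 > $52330, so the alternative minimum tax is the binding amount.

$62020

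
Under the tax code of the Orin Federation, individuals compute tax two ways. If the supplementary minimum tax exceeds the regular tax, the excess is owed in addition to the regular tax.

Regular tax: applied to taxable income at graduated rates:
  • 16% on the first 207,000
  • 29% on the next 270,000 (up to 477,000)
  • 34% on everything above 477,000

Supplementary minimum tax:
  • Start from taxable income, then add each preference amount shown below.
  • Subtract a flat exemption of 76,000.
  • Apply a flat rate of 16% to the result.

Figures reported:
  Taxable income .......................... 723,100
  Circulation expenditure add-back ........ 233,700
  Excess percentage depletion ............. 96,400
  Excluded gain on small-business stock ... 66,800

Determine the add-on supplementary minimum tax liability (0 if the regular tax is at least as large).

Supplementary minimum tax:
  Adjusted income: 723,100 + 233,700 + 96,400 + 66,800 = 1,120,000
  Less exemption 76,000 → base 1,044,000
  1,044,000 × 16% = 167,040

Regular tax:
  207,000 × 16% = 33,120
  270,000 × 29% = 78,300
  246,100 × 34% = 83,674
  → 195,094

167,040 ≤ 195,094, so no add-on is due.

0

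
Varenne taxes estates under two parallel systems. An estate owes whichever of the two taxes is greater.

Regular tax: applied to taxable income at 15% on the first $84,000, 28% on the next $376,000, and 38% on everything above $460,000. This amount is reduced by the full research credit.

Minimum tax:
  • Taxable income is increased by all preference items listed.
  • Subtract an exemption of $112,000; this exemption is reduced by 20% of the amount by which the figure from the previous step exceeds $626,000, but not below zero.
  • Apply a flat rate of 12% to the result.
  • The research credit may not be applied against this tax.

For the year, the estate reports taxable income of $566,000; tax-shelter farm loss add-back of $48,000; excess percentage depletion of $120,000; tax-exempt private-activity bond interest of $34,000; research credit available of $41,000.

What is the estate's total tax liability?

$117,160

Regular tax:
  $84,000 × 15% = $12,600
  $376,000 × 28% = $105,280
  $106,000 × 38% = $40,280
  → $158,160
  Less research credit $41,000 → $117,160

Minimum tax:
  Adjusted income: $566,000 + $48,000 + $120,000 + $34,000 = $768,000
  Exemption: $112,000 − 20% × ($768,000 − $626,000) = $112,000 − $28,400 = $83,600
  Base: $768,000 − $83,600 = $684,400
  $684,400 × 12% = $82,128

$117,160 > $82,128, so the regular tax governs.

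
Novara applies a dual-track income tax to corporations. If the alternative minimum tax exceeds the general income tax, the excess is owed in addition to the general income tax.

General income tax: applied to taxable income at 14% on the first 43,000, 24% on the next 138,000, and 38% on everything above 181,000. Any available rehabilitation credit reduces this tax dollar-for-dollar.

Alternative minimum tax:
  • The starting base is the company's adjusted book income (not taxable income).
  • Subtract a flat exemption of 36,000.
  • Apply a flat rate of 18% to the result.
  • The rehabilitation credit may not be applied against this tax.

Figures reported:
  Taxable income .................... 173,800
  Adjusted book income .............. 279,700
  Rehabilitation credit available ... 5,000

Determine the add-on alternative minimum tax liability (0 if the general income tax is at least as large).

General income tax:
  43,000 × 14% = 6,020
  130,800 × 24% = 31,392
  → 37,412
  Less rehabilitation credit 5,000 → 32,412

Alternative minimum tax:
  Base (adjusted book income): 279,700
  Less exemption 36,000 → base 243,700
  243,700 × 18% = 43,866

Excess of alternative minimum tax over general income tax: 43,866 − 32,412 = 11,454.

11,454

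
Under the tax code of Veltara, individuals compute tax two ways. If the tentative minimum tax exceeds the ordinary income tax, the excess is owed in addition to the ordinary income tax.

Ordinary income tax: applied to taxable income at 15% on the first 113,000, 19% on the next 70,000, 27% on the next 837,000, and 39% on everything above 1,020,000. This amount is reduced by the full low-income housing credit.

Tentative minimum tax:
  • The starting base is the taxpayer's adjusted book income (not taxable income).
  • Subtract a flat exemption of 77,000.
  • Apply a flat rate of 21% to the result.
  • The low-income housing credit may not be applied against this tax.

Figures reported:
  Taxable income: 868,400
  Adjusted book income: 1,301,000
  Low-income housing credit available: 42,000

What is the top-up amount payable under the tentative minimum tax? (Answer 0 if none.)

Ordinary income tax:
  113,000 × 15% = 16,950
  70,000 × 19% = 13,300
  685,400 × 27% = 185,058
  → 215,308
  Less low-income housing credit 42,000 → 173,308

Tentative minimum tax:
  Base (adjusted book income): 1,301,000
  Less exemption 77,000 → base 1,224,000
  1,224,000 × 21% = 257,040

Excess of tentative minimum tax over ordinary income tax: 257,040 − 173,308 = 83,732.

83,732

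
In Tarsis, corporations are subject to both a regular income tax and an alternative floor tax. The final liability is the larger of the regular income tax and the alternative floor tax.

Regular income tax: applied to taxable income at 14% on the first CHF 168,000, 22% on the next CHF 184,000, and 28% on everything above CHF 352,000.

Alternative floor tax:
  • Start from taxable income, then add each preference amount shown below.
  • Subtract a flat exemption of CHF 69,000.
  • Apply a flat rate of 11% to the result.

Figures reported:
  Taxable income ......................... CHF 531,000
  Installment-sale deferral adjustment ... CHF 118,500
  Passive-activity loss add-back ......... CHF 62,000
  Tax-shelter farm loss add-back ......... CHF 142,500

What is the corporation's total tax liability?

Regular income tax:
  CHF 168,000 × 14% = CHF 23,520
  CHF 184,000 × 22% = CHF 40,480
  CHF 179,000 × 28% = CHF 50,120
  → CHF 114,120

Alternative floor tax:
  Adjusted income: CHF 531,000 + CHF 118,500 + CHF 62,000 + CHF 142,500 = CHF 854,000
  Less exemption CHF 69,000 → base CHF 785,000
  CHF 785,000 × 11% = CHF 86,350

CHF 114,120 > CHF 86,350, so the regular income tax governs.

CHF 114,120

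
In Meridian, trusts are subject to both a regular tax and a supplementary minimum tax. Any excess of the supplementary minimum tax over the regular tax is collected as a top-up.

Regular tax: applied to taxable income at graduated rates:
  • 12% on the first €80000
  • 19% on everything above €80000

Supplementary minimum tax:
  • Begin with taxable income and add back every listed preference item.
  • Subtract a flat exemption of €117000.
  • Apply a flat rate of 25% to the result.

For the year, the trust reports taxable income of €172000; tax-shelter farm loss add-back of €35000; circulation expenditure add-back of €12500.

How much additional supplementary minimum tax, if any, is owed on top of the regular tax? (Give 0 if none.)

€0

Regular tax:
  €80000 × 12% = €9600
  €92000 × 19% = €17480
  → €27080

Supplementary minimum tax:
  Adjusted income: €172000 + €35000 + €12500 = €219500
  Less exemption €117000 → base €102500
  €102500 × 25% = €25625

€25625 ≤ €27080, so no add-on is due.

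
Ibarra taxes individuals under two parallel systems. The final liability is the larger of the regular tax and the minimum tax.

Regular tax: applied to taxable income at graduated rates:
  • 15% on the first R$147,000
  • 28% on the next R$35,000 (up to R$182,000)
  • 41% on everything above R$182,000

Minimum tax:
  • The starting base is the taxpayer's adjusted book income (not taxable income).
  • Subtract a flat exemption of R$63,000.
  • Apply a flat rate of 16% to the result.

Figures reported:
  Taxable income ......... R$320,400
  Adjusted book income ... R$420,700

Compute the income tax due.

R$88,594

Regular tax:
  R$147,000 × 15% = R$22,050
  R$35,000 × 28% = R$9,800
  R$138,400 × 41% = R$56,744
  → R$88,594

Minimum tax:
  Base (adjusted book income): R$420,700
  Less exemption R$63,000 → base R$357,700
  R$357,700 × 16% = R$57,232

R$88,594 > R$57,232, so the regular tax governs.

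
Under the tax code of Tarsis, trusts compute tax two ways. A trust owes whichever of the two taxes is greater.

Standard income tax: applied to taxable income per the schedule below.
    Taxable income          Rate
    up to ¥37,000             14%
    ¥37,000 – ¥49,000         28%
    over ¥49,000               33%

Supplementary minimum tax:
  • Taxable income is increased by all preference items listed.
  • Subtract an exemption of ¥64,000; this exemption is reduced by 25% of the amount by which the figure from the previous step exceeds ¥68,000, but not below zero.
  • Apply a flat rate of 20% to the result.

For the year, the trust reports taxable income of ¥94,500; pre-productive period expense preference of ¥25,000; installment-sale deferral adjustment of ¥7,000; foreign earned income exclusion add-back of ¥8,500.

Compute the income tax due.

¥23,555

Standard income tax:
  ¥37,000 × 14% = ¥5,180
  ¥12,000 × 28% = ¥3,360
  ¥45,500 × 33% = ¥15,015
  → ¥23,555

Supplementary minimum tax:
  Adjusted income: ¥94,500 + ¥25,000 + ¥7,000 + ¥8,500 = ¥135,000
  Exemption: ¥64,000 − 25% × (¥135,000 − ¥68,000) = ¥64,000 − ¥16,750 = ¥47,250
  Base: ¥135,000 − ¥47,250 = ¥87,750
  ¥87,750 × 20% = ¥17,550

¥23,555 > ¥17,550, so the standard income tax governs.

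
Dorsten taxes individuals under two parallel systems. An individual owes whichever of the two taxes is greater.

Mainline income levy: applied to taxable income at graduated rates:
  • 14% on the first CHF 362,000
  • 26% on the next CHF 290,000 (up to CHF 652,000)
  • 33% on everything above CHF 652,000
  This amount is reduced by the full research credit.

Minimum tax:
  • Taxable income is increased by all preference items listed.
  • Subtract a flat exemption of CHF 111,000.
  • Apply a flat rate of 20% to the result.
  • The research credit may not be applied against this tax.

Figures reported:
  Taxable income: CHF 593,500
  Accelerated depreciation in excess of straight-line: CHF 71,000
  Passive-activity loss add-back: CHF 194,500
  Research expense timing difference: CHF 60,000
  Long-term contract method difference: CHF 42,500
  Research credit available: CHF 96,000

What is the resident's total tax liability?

Mainline income levy:
  CHF 362,000 × 14% = CHF 50,680
  CHF 231,500 × 26% = CHF 60,190
  → CHF 110,870
  Less research credit CHF 96,000 → CHF 14,870

Minimum tax:
  Adjusted income: CHF 593,500 + CHF 71,000 + CHF 194,500 + CHF 60,000 + CHF 42,500 = CHF 961,500
  Less exemption CHF 111,000 → base CHF 850,500
  CHF 850,500 × 20% = CHF 170,100

CHF 170,100 > CHF 14,870, so the minimum tax is the binding amount.

CHF 170,100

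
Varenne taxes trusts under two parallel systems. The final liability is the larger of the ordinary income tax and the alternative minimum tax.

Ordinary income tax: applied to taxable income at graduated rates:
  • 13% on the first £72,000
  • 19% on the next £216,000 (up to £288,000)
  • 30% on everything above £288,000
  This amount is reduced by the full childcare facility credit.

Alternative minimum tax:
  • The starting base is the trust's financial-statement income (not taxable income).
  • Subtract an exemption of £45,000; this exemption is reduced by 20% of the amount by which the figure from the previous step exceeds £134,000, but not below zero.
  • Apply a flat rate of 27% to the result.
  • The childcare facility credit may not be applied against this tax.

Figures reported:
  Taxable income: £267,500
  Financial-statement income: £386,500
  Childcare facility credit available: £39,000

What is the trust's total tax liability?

Ordinary income tax:
  £72,000 × 13% = £9,360
  £195,500 × 19% = £37,145
  → £46,505
  Less childcare facility credit £39,000 → £7,505

Alternative minimum tax:
  Base (financial-statement income): £386,500
  Exemption: 20% × (£386,500 − £134,000) = £50,500 ≥ £45,000, so the exemption is fully phased out
  Base: £386,500 − £0 = £386,500
  £386,500 × 27% = £104,355

£104,355 > £7,505, so the alternative minimum tax is the binding amount.

£104,355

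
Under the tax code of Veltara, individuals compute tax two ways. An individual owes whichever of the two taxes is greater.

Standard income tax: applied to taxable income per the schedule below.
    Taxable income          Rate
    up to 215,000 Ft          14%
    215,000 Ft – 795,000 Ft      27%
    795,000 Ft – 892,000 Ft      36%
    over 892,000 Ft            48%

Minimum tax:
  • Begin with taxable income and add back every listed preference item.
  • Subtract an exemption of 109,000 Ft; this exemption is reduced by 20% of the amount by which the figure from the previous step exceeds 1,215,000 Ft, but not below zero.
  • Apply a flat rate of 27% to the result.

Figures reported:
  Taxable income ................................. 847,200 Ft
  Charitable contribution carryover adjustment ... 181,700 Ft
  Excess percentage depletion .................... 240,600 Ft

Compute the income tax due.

Minimum tax:
  Adjusted income: 847,200 Ft + 181,700 Ft + 240,600 Ft = 1,269,500 Ft
  Exemption: 109,000 Ft − 20% × (1,269,500 Ft − 1,215,000 Ft) = 109,000 Ft − 10,900 Ft = 98,100 Ft
  Base: 1,269,500 Ft − 98,100 Ft = 1,171,400 Ft
  1,171,400 Ft × 27% = 316,278 Ft

Standard income tax:
  215,000 Ft × 14% = 30,100 Ft
  580,000 Ft × 27% = 156,600 Ft
  52,200 Ft × 36% = 18,792 Ft
  → 205,492 Ft

316,278 Ft > 205,492 Ft, so the minimum tax is the binding amount.

316,278 Ft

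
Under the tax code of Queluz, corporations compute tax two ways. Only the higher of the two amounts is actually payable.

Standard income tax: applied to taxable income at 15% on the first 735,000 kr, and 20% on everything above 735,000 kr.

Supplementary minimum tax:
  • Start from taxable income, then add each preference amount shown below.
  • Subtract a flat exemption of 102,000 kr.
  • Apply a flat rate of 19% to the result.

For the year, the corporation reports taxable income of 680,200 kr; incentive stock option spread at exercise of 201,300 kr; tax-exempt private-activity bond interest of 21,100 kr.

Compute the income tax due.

Supplementary minimum tax:
  Adjusted income: 680,200 kr + 201,300 kr + 21,100 kr = 902,600 kr
  Less exemption 102,000 kr → base 800,600 kr
  800,600 kr × 19% = 152,114 kr

Standard income tax:
  680,200 kr × 15% = 102,030 kr

152,114 kr > 102,030 kr, so the supplementary minimum tax is the binding amount.

152,114 kr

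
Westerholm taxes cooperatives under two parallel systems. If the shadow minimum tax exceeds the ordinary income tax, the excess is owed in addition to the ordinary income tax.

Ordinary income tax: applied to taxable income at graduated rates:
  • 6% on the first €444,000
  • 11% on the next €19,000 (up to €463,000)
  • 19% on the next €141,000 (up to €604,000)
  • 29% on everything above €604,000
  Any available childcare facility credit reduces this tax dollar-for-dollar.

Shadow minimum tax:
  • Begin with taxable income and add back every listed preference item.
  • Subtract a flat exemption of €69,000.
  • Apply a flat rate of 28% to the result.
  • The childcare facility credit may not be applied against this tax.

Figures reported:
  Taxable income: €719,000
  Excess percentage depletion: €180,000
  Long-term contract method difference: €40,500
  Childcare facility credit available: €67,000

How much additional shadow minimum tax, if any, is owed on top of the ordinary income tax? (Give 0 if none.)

€221,870

Ordinary income tax:
  €444,000 × 6% = €26,640
  €19,000 × 11% = €2,090
  €141,000 × 19% = €26,790
  €115,000 × 29% = €33,350
  → €88,870
  Less childcare facility credit €67,000 → €21,870

Shadow minimum tax:
  Adjusted income: €719,000 + €180,000 + €40,500 = €939,500
  Less exemption €69,000 → base €870,500
  €870,500 × 28% = €243,740

Excess of shadow minimum tax over ordinary income tax: €243,740 − €21,870 = €221,870.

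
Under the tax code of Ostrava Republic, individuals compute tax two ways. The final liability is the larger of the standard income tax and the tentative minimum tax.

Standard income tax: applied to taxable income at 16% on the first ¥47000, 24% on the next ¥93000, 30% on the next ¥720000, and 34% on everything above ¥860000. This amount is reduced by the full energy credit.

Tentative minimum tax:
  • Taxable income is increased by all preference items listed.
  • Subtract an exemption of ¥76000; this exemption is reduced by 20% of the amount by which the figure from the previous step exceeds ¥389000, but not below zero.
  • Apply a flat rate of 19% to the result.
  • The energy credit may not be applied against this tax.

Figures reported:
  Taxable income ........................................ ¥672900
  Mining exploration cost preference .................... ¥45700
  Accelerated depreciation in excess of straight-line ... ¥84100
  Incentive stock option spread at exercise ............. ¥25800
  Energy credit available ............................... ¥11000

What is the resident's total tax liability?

¥178710

Standard income tax:
  ¥47000 × 16% = ¥7520
  ¥93000 × 24% = ¥22320
  ¥532900 × 30% = ¥159870
  → ¥189710
  Less energy credit ¥11000 → ¥178710

Tentative minimum tax:
  Adjusted income: ¥672900 + ¥45700 + ¥84100 + ¥25800 = ¥828500
  Exemption: 20% × (¥828500 − ¥389000) = ¥87900 ≥ ¥76000, so the exemption is fully phased out
  Base: ¥828500 − ¥0 = ¥828500
  ¥828500 × 19% = ¥157415

¥178710 > ¥157415, so the standard income tax governs.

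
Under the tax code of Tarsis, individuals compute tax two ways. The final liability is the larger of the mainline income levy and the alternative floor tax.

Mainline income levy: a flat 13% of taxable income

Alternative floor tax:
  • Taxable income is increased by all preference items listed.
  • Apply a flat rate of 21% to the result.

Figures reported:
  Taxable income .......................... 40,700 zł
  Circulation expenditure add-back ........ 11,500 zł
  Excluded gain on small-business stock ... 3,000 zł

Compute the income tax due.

Mainline income levy:
  40,700 zł × 13% = 5,291 zł

Alternative floor tax:
  Adjusted income: 40,700 zł + 11,500 zł + 3,000 zł = 55,200 zł
  55,200 zł × 21% = 11,592 zł

11,592 zł > 5,291 zł, so the alternative floor tax is the binding amount.

11,592 zł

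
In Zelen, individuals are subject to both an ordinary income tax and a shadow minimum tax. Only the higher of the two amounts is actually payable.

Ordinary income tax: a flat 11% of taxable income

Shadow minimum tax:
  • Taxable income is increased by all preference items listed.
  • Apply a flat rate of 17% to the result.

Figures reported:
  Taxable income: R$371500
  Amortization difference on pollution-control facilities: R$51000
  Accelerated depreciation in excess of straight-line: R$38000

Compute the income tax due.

R$78285

Ordinary income tax:
  R$371500 × 11% = R$40865

Shadow minimum tax:
  Adjusted income: R$371500 + R$51000 + R$38000 = R$460500
  R$460500 × 17% = R$78285

R$78285 > R$40865, so the shadow minimum tax is the binding amount.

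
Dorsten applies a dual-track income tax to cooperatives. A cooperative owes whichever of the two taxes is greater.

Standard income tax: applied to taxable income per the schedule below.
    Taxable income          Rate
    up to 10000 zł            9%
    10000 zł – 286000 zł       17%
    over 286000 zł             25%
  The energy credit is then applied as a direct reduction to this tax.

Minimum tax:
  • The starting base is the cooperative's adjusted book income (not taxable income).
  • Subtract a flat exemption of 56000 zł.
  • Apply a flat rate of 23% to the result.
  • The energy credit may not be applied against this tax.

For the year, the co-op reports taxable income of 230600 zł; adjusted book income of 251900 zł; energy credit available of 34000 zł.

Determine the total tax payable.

45057 zł

Standard income tax:
  10000 zł × 9% = 900 zł
  220600 zł × 17% = 37502 zł
  → 38402 zł
  Less energy credit 34000 zł → 4402 zł

Minimum tax:
  Base (adjusted book income): 251900 zł
  Less exemption 56000 zł → base 195900 zł
  195900 zł × 23% = 45057 zł

45057 zł > 4402 zł, so the minimum tax is the binding amount.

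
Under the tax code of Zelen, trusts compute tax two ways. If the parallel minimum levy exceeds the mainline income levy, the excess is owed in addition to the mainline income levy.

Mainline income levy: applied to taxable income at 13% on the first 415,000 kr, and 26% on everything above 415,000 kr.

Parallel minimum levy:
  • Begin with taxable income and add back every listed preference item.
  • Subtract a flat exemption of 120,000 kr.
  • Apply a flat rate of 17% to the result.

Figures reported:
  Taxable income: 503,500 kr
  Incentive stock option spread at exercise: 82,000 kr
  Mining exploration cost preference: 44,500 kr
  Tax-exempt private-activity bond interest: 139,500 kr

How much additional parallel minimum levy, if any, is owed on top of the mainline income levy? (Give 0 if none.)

33,455 kr

Mainline income levy:
  415,000 kr × 13% = 53,950 kr
  88,500 kr × 26% = 23,010 kr
  → 76,960 kr

Parallel minimum levy:
  Adjusted income: 503,500 kr + 82,000 kr + 44,500 kr + 139,500 kr = 769,500 kr
  Less exemption 120,000 kr → base 649,500 kr
  649,500 kr × 17% = 110,415 kr

Excess of parallel minimum levy over mainline income levy: 110,415 kr − 76,960 kr = 33,455 kr.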